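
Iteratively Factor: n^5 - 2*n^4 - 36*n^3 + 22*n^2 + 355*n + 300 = (n - 5)*(n^4 + 3*n^3 - 21*n^2 - 83*n - 60) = (n - 5)^2*(n^3 + 8*n^2 + 19*n + 12) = (n - 5)^2*(n + 3)*(n^2 + 5*n + 4) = (n - 5)^2*(n + 1)*(n + 3)*(n + 4)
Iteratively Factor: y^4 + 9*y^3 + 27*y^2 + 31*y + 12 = (y + 1)*(y^3 + 8*y^2 + 19*y + 12) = (y + 1)^2*(y^2 + 7*y + 12) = (y + 1)^2*(y + 4)*(y + 3)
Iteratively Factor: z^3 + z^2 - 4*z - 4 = (z - 2)*(z^2 + 3*z + 2) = (z - 2)*(z + 1)*(z + 2)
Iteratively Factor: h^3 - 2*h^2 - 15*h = (h - 5)*(h^2 + 3*h) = (h - 5)*(h + 3)*(h)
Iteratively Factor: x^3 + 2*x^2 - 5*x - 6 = (x + 1)*(x^2 + x - 6) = (x - 2)*(x + 1)*(x + 3)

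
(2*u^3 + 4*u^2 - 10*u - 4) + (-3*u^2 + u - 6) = 2*u^3 + u^2 - 9*u - 10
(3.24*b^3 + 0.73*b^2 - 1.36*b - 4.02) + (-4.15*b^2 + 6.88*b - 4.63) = 3.24*b^3 - 3.42*b^2 + 5.52*b - 8.65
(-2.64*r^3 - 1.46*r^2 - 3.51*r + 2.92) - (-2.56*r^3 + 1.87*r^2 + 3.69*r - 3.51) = -0.0800000000000001*r^3 - 3.33*r^2 - 7.2*r + 6.43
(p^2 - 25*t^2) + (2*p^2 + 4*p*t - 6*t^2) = 3*p^2 + 4*p*t - 31*t^2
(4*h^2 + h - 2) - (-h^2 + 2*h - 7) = 5*h^2 - h + 5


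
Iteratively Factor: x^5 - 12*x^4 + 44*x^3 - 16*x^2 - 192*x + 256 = (x - 4)*(x^4 - 8*x^3 + 12*x^2 + 32*x - 64) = (x - 4)^2*(x^3 - 4*x^2 - 4*x + 16) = (x - 4)^3*(x^2 - 4) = (x - 4)^3*(x - 2)*(x + 2)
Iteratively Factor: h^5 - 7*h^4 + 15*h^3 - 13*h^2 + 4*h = (h - 1)*(h^4 - 6*h^3 + 9*h^2 - 4*h) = (h - 4)*(h - 1)*(h^3 - 2*h^2 + h) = (h - 4)*(h - 1)^2*(h^2 - h) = h*(h - 4)*(h - 1)^2*(h - 1)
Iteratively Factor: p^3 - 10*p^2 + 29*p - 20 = (p - 1)*(p^2 - 9*p + 20) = (p - 5)*(p - 1)*(p - 4)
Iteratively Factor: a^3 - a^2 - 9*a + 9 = (a + 3)*(a^2 - 4*a + 3) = (a - 3)*(a + 3)*(a - 1)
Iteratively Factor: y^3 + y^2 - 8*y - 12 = (y + 2)*(y^2 - y - 6) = (y + 2)^2*(y - 3)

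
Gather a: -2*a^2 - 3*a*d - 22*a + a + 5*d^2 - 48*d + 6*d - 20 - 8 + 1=-2*a^2 + a*(-3*d - 21) + 5*d^2 - 42*d - 27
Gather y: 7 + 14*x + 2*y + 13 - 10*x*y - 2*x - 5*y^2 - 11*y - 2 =12*x - 5*y^2 + y*(-10*x - 9) + 18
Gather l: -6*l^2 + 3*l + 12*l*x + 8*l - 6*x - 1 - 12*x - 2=-6*l^2 + l*(12*x + 11) - 18*x - 3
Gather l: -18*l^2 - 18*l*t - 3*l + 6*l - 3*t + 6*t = -18*l^2 + l*(3 - 18*t) + 3*t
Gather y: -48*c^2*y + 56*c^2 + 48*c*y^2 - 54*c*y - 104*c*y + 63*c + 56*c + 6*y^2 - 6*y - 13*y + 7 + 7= 56*c^2 + 119*c + y^2*(48*c + 6) + y*(-48*c^2 - 158*c - 19) + 14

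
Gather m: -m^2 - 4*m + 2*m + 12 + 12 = -m^2 - 2*m + 24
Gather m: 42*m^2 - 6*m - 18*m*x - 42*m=42*m^2 + m*(-18*x - 48)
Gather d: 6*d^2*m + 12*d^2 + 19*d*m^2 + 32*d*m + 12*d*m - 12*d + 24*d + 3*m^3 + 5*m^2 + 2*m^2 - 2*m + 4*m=d^2*(6*m + 12) + d*(19*m^2 + 44*m + 12) + 3*m^3 + 7*m^2 + 2*m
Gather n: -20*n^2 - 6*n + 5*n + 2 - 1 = -20*n^2 - n + 1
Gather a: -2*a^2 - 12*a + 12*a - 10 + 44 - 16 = 18 - 2*a^2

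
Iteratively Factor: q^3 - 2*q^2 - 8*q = (q - 4)*(q^2 + 2*q) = (q - 4)*(q + 2)*(q)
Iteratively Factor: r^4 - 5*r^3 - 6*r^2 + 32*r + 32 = (r + 1)*(r^3 - 6*r^2 + 32) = (r - 4)*(r + 1)*(r^2 - 2*r - 8) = (r - 4)*(r + 1)*(r + 2)*(r - 4)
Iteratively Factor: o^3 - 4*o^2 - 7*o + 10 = (o + 2)*(o^2 - 6*o + 5) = (o - 5)*(o + 2)*(o - 1)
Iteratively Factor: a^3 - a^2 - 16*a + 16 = (a + 4)*(a^2 - 5*a + 4) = (a - 1)*(a + 4)*(a - 4)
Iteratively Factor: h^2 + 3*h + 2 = (h + 2)*(h + 1)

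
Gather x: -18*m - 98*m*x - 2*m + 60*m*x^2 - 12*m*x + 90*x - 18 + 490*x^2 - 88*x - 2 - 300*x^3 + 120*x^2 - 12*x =-20*m - 300*x^3 + x^2*(60*m + 610) + x*(-110*m - 10) - 20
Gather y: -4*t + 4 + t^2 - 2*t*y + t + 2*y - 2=t^2 - 3*t + y*(2 - 2*t) + 2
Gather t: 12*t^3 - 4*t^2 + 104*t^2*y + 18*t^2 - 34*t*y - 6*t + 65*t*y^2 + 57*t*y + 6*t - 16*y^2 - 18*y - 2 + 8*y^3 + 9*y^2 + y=12*t^3 + t^2*(104*y + 14) + t*(65*y^2 + 23*y) + 8*y^3 - 7*y^2 - 17*y - 2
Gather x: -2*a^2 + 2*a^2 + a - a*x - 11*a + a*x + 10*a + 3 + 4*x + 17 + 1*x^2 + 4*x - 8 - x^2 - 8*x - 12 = 0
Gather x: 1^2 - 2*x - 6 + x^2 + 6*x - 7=x^2 + 4*x - 12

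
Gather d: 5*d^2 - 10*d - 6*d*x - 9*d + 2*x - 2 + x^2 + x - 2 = 5*d^2 + d*(-6*x - 19) + x^2 + 3*x - 4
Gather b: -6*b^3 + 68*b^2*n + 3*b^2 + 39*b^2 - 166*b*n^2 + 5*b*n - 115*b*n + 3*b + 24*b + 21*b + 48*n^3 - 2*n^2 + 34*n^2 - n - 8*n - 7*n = -6*b^3 + b^2*(68*n + 42) + b*(-166*n^2 - 110*n + 48) + 48*n^3 + 32*n^2 - 16*n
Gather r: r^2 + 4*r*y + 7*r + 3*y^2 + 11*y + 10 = r^2 + r*(4*y + 7) + 3*y^2 + 11*y + 10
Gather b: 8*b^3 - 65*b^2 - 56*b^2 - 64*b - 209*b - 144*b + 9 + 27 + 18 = 8*b^3 - 121*b^2 - 417*b + 54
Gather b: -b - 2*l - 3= -b - 2*l - 3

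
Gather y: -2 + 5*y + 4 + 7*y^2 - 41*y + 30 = 7*y^2 - 36*y + 32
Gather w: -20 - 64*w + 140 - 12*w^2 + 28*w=-12*w^2 - 36*w + 120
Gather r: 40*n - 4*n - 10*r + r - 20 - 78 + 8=36*n - 9*r - 90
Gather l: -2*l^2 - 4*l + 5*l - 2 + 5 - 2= -2*l^2 + l + 1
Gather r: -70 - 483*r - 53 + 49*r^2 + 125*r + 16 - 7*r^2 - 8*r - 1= 42*r^2 - 366*r - 108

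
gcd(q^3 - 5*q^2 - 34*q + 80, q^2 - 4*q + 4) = q - 2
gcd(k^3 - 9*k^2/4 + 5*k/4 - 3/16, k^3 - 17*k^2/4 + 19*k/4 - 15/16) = k^2 - 7*k/4 + 3/8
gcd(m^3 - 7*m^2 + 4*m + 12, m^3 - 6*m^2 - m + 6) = m^2 - 5*m - 6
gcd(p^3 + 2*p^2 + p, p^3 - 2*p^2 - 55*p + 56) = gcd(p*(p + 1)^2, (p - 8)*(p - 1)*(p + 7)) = 1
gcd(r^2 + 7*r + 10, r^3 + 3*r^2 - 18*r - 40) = r^2 + 7*r + 10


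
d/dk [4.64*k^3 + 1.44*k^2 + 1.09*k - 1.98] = 13.92*k^2 + 2.88*k + 1.09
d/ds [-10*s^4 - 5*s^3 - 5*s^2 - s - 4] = -40*s^3 - 15*s^2 - 10*s - 1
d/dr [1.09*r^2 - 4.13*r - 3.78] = 2.18*r - 4.13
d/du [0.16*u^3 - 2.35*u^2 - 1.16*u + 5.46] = 0.48*u^2 - 4.7*u - 1.16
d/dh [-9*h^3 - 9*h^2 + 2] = 9*h*(-3*h - 2)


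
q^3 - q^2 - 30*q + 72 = (q - 4)*(q - 3)*(q + 6)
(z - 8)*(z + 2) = z^2 - 6*z - 16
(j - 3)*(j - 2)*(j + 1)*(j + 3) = j^4 - j^3 - 11*j^2 + 9*j + 18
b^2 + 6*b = b*(b + 6)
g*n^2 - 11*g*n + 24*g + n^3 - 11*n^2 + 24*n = (g + n)*(n - 8)*(n - 3)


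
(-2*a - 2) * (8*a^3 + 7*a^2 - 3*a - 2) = -16*a^4 - 30*a^3 - 8*a^2 + 10*a + 4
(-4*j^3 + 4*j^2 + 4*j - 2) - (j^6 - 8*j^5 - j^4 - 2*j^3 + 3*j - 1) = -j^6 + 8*j^5 + j^4 - 2*j^3 + 4*j^2 + j - 1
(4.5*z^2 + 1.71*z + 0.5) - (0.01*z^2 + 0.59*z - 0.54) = 4.49*z^2 + 1.12*z + 1.04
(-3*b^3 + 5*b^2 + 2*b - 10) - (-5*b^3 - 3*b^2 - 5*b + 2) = 2*b^3 + 8*b^2 + 7*b - 12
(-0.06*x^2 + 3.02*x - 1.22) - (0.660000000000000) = -0.06*x^2 + 3.02*x - 1.88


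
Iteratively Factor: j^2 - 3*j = (j - 3)*(j)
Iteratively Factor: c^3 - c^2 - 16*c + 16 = (c + 4)*(c^2 - 5*c + 4) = (c - 4)*(c + 4)*(c - 1)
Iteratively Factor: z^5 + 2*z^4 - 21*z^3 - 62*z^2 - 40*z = (z)*(z^4 + 2*z^3 - 21*z^2 - 62*z - 40) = z*(z + 2)*(z^3 - 21*z - 20) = z*(z + 1)*(z + 2)*(z^2 - z - 20) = z*(z + 1)*(z + 2)*(z + 4)*(z - 5)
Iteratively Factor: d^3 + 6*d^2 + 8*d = (d)*(d^2 + 6*d + 8) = d*(d + 4)*(d + 2)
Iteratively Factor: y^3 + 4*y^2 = (y)*(y^2 + 4*y) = y^2*(y + 4)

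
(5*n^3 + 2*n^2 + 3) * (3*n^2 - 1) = 15*n^5 + 6*n^4 - 5*n^3 + 7*n^2 - 3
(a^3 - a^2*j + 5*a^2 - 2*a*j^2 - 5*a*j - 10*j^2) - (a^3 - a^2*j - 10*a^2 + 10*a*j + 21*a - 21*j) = 15*a^2 - 2*a*j^2 - 15*a*j - 21*a - 10*j^2 + 21*j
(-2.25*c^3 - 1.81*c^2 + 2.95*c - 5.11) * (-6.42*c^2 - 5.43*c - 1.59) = 14.445*c^5 + 23.8377*c^4 - 5.5332*c^3 + 19.6656*c^2 + 23.0568*c + 8.1249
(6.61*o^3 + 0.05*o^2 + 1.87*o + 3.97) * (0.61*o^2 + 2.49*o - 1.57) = 4.0321*o^5 + 16.4894*o^4 - 9.1125*o^3 + 6.9995*o^2 + 6.9494*o - 6.2329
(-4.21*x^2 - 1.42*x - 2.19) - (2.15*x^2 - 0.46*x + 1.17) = -6.36*x^2 - 0.96*x - 3.36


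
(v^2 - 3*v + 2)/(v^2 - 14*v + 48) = (v^2 - 3*v + 2)/(v^2 - 14*v + 48)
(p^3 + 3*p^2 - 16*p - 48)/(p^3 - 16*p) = (p + 3)/p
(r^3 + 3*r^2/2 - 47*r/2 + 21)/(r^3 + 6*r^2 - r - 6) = (r - 7/2)/(r + 1)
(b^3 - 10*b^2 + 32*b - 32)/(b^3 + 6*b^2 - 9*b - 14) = (b^2 - 8*b + 16)/(b^2 + 8*b + 7)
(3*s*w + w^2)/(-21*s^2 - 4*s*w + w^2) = -w/(7*s - w)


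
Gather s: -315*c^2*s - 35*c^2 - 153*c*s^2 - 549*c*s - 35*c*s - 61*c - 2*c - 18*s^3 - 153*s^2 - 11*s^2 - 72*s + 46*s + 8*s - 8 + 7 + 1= -35*c^2 - 63*c - 18*s^3 + s^2*(-153*c - 164) + s*(-315*c^2 - 584*c - 18)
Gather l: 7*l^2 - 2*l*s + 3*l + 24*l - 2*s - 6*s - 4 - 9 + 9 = 7*l^2 + l*(27 - 2*s) - 8*s - 4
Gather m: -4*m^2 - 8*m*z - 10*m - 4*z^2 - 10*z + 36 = -4*m^2 + m*(-8*z - 10) - 4*z^2 - 10*z + 36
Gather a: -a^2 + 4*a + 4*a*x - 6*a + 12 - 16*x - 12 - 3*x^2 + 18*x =-a^2 + a*(4*x - 2) - 3*x^2 + 2*x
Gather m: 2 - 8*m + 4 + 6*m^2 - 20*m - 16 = 6*m^2 - 28*m - 10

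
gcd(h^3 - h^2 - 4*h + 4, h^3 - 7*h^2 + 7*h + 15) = 1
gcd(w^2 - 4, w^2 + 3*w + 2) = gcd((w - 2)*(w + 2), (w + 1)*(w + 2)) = w + 2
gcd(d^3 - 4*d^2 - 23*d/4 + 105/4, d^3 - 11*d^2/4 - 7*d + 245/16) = d^2 - d - 35/4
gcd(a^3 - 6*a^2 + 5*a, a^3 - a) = a^2 - a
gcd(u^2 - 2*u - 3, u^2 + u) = u + 1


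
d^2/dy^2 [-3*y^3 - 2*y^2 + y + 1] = -18*y - 4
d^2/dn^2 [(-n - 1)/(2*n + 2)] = 0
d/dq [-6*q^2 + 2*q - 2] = 2 - 12*q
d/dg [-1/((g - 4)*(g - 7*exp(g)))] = (g + (1 - 7*exp(g))*(g - 4) - 7*exp(g))/((g - 4)^2*(g - 7*exp(g))^2)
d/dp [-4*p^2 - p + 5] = -8*p - 1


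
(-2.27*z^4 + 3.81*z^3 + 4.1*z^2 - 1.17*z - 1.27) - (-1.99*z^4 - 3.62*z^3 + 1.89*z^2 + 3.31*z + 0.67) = -0.28*z^4 + 7.43*z^3 + 2.21*z^2 - 4.48*z - 1.94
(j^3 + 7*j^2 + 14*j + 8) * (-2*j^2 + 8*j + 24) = -2*j^5 - 6*j^4 + 52*j^3 + 264*j^2 + 400*j + 192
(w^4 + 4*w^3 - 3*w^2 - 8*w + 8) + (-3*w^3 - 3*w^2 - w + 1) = w^4 + w^3 - 6*w^2 - 9*w + 9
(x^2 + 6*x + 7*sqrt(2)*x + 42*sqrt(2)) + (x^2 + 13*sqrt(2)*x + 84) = 2*x^2 + 6*x + 20*sqrt(2)*x + 42*sqrt(2) + 84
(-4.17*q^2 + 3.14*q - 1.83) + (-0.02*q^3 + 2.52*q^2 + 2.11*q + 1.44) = -0.02*q^3 - 1.65*q^2 + 5.25*q - 0.39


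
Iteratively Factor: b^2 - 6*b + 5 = (b - 5)*(b - 1)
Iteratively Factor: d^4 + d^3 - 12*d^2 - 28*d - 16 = (d + 2)*(d^3 - d^2 - 10*d - 8) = (d + 1)*(d + 2)*(d^2 - 2*d - 8) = (d - 4)*(d + 1)*(d + 2)*(d + 2)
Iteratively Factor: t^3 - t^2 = (t)*(t^2 - t) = t^2*(t - 1)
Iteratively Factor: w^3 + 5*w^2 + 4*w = (w + 1)*(w^2 + 4*w) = w*(w + 1)*(w + 4)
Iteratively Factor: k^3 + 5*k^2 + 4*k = (k + 4)*(k^2 + k) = k*(k + 4)*(k + 1)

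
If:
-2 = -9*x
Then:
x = 2/9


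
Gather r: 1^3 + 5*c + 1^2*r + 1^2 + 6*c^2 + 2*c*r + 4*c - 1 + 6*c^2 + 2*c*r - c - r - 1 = 12*c^2 + 4*c*r + 8*c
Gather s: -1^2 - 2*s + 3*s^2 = 3*s^2 - 2*s - 1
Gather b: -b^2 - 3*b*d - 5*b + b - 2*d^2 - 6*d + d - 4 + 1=-b^2 + b*(-3*d - 4) - 2*d^2 - 5*d - 3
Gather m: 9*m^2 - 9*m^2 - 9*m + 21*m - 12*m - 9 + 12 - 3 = 0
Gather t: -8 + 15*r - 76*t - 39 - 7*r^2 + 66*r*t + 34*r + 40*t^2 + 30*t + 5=-7*r^2 + 49*r + 40*t^2 + t*(66*r - 46) - 42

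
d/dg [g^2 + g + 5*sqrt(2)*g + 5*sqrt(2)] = 2*g + 1 + 5*sqrt(2)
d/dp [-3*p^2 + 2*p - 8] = 2 - 6*p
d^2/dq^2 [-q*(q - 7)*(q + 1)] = 12 - 6*q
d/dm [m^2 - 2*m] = 2*m - 2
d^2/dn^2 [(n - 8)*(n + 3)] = 2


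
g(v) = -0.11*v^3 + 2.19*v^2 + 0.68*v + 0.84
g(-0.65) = 1.35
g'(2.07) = 8.33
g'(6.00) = 15.08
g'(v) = -0.33*v^2 + 4.38*v + 0.68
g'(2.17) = 8.63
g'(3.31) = 11.56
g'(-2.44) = -11.97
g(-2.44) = 13.82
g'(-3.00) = -15.43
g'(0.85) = 4.16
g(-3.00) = 21.48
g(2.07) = 10.66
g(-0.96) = 2.30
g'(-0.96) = -3.83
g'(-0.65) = -2.31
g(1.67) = 7.57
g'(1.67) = 7.07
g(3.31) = 23.10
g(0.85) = 2.93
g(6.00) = 60.00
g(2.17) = 11.50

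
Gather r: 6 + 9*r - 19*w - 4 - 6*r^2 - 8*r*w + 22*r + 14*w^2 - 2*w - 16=-6*r^2 + r*(31 - 8*w) + 14*w^2 - 21*w - 14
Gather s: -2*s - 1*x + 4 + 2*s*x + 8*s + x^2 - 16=s*(2*x + 6) + x^2 - x - 12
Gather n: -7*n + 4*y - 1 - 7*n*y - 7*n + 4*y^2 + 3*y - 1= n*(-7*y - 14) + 4*y^2 + 7*y - 2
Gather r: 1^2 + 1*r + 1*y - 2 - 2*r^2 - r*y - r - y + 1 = -2*r^2 - r*y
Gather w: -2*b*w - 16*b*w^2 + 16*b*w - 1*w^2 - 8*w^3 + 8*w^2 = 14*b*w - 8*w^3 + w^2*(7 - 16*b)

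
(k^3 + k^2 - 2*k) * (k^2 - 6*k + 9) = k^5 - 5*k^4 + k^3 + 21*k^2 - 18*k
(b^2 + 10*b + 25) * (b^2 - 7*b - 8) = b^4 + 3*b^3 - 53*b^2 - 255*b - 200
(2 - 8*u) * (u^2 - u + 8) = -8*u^3 + 10*u^2 - 66*u + 16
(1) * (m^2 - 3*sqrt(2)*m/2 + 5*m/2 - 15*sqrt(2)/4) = m^2 - 3*sqrt(2)*m/2 + 5*m/2 - 15*sqrt(2)/4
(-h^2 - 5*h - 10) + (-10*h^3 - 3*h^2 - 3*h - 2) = -10*h^3 - 4*h^2 - 8*h - 12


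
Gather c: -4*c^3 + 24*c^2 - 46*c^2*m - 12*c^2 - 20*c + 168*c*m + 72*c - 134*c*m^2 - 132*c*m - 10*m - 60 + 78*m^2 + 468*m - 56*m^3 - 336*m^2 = -4*c^3 + c^2*(12 - 46*m) + c*(-134*m^2 + 36*m + 52) - 56*m^3 - 258*m^2 + 458*m - 60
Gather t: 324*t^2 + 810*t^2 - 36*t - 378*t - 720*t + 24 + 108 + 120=1134*t^2 - 1134*t + 252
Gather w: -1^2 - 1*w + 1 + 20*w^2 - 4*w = 20*w^2 - 5*w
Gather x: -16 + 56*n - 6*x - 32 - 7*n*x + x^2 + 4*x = 56*n + x^2 + x*(-7*n - 2) - 48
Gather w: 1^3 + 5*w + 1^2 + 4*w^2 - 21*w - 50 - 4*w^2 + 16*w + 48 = 0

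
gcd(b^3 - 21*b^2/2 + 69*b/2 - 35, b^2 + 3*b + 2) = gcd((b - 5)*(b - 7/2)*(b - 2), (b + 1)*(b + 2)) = 1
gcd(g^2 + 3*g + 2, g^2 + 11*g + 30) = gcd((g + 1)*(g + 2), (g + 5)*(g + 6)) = 1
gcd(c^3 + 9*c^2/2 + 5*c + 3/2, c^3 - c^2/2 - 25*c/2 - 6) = c^2 + 7*c/2 + 3/2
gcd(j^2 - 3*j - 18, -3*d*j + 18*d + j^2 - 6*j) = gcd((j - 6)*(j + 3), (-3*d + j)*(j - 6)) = j - 6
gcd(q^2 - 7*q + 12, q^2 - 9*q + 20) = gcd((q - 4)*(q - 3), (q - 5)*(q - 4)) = q - 4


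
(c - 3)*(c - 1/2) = c^2 - 7*c/2 + 3/2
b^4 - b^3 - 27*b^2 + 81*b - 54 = (b - 3)^2*(b - 1)*(b + 6)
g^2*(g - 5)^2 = g^4 - 10*g^3 + 25*g^2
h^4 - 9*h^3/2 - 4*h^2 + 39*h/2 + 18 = (h - 4)*(h - 3)*(h + 1)*(h + 3/2)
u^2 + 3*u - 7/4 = (u - 1/2)*(u + 7/2)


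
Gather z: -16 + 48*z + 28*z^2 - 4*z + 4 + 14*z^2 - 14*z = 42*z^2 + 30*z - 12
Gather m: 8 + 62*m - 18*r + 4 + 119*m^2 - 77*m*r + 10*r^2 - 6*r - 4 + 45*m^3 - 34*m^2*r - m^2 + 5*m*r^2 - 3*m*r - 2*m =45*m^3 + m^2*(118 - 34*r) + m*(5*r^2 - 80*r + 60) + 10*r^2 - 24*r + 8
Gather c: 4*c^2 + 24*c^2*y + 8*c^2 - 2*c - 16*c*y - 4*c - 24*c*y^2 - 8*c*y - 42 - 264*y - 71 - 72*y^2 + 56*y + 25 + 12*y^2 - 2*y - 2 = c^2*(24*y + 12) + c*(-24*y^2 - 24*y - 6) - 60*y^2 - 210*y - 90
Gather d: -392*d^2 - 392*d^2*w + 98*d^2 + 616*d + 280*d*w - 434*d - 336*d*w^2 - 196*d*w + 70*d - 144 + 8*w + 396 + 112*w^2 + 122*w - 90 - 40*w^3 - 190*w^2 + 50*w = d^2*(-392*w - 294) + d*(-336*w^2 + 84*w + 252) - 40*w^3 - 78*w^2 + 180*w + 162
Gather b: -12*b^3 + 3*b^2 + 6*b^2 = -12*b^3 + 9*b^2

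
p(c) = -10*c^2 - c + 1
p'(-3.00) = 59.00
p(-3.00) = -86.00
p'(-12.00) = 239.00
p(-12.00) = -1427.00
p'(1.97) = -40.40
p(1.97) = -39.78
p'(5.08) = -102.60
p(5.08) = -262.14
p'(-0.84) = 15.80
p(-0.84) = -5.22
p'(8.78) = -176.60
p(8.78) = -778.66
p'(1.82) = -37.40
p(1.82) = -33.94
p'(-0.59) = 10.80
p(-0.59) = -1.89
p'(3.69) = -74.80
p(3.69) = -138.85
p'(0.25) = -6.00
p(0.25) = 0.12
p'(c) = -20*c - 1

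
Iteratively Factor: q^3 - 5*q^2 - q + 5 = (q - 5)*(q^2 - 1) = (q - 5)*(q + 1)*(q - 1)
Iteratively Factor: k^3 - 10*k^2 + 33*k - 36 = (k - 4)*(k^2 - 6*k + 9) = (k - 4)*(k - 3)*(k - 3)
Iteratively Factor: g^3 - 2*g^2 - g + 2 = (g - 1)*(g^2 - g - 2) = (g - 2)*(g - 1)*(g + 1)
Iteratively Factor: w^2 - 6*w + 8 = (w - 2)*(w - 4)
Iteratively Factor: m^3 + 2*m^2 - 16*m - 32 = (m + 2)*(m^2 - 16) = (m + 2)*(m + 4)*(m - 4)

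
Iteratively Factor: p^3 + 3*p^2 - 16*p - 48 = (p + 4)*(p^2 - p - 12) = (p + 3)*(p + 4)*(p - 4)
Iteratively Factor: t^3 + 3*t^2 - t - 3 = (t + 3)*(t^2 - 1) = (t - 1)*(t + 3)*(t + 1)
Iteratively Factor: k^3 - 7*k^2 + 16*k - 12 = (k - 2)*(k^2 - 5*k + 6) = (k - 2)^2*(k - 3)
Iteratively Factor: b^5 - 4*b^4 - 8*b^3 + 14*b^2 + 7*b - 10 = (b + 2)*(b^4 - 6*b^3 + 4*b^2 + 6*b - 5) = (b - 1)*(b + 2)*(b^3 - 5*b^2 - b + 5) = (b - 5)*(b - 1)*(b + 2)*(b^2 - 1) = (b - 5)*(b - 1)*(b + 1)*(b + 2)*(b - 1)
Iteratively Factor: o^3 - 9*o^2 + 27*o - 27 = (o - 3)*(o^2 - 6*o + 9) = (o - 3)^2*(o - 3)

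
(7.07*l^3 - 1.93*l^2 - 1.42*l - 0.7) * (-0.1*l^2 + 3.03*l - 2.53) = -0.707*l^5 + 21.6151*l^4 - 23.593*l^3 + 0.6503*l^2 + 1.4716*l + 1.771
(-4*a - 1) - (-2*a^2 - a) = 2*a^2 - 3*a - 1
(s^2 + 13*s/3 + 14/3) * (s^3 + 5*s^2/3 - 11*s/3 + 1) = s^5 + 6*s^4 + 74*s^3/9 - 64*s^2/9 - 115*s/9 + 14/3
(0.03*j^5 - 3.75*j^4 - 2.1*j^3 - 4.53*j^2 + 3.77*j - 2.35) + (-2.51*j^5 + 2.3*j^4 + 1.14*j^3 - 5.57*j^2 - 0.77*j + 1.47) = -2.48*j^5 - 1.45*j^4 - 0.96*j^3 - 10.1*j^2 + 3.0*j - 0.88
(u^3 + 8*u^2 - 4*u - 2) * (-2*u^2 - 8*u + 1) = -2*u^5 - 24*u^4 - 55*u^3 + 44*u^2 + 12*u - 2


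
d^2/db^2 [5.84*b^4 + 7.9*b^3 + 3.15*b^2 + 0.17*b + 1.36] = 70.08*b^2 + 47.4*b + 6.3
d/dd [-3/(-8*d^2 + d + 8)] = 3*(1 - 16*d)/(-8*d^2 + d + 8)^2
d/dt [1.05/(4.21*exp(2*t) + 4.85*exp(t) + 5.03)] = (-8.841*exp(t) - 5.0925)*exp(t)/(4.21*exp(2*t) + 4.85*exp(t) + 5.03)^2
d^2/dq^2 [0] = 0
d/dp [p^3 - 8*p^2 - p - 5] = 3*p^2 - 16*p - 1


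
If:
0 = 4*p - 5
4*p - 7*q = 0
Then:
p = 5/4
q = 5/7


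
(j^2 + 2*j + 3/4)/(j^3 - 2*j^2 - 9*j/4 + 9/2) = (2*j + 1)/(2*j^2 - 7*j + 6)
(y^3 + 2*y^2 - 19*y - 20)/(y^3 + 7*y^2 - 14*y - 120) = (y + 1)/(y + 6)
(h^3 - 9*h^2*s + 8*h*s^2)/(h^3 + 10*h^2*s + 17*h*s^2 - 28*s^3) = h*(h - 8*s)/(h^2 + 11*h*s + 28*s^2)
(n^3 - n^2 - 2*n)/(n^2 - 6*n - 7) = n*(n - 2)/(n - 7)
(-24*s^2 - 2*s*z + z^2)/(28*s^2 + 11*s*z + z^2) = (-6*s + z)/(7*s + z)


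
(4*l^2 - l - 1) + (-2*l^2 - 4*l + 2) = 2*l^2 - 5*l + 1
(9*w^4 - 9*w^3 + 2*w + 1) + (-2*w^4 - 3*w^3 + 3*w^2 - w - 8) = 7*w^4 - 12*w^3 + 3*w^2 + w - 7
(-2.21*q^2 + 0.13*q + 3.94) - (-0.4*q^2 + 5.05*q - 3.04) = -1.81*q^2 - 4.92*q + 6.98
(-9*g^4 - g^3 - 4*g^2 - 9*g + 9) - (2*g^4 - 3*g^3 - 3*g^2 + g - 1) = -11*g^4 + 2*g^3 - g^2 - 10*g + 10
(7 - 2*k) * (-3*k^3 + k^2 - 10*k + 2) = 6*k^4 - 23*k^3 + 27*k^2 - 74*k + 14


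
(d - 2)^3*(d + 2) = d^4 - 4*d^3 + 16*d - 16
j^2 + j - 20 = (j - 4)*(j + 5)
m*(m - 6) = m^2 - 6*m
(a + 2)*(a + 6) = a^2 + 8*a + 12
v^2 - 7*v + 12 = (v - 4)*(v - 3)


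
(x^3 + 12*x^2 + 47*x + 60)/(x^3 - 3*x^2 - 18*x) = (x^2 + 9*x + 20)/(x*(x - 6))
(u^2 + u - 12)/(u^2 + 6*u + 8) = (u - 3)/(u + 2)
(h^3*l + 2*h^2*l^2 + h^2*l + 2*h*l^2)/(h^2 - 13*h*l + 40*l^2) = h*l*(h^2 + 2*h*l + h + 2*l)/(h^2 - 13*h*l + 40*l^2)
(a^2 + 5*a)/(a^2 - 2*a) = (a + 5)/(a - 2)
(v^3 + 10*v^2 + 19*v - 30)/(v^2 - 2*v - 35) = (v^2 + 5*v - 6)/(v - 7)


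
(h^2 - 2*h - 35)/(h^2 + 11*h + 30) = (h - 7)/(h + 6)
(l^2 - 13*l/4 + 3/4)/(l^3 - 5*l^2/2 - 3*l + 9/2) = (4*l - 1)/(2*(2*l^2 + l - 3))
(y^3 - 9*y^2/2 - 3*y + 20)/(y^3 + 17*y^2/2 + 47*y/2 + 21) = (2*y^2 - 13*y + 20)/(2*y^2 + 13*y + 21)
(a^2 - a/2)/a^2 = (a - 1/2)/a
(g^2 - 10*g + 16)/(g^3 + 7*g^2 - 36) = (g - 8)/(g^2 + 9*g + 18)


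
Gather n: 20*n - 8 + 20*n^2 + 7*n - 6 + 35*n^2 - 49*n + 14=55*n^2 - 22*n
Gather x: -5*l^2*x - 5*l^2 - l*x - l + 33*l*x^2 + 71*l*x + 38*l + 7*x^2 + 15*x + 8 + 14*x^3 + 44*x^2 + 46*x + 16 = -5*l^2 + 37*l + 14*x^3 + x^2*(33*l + 51) + x*(-5*l^2 + 70*l + 61) + 24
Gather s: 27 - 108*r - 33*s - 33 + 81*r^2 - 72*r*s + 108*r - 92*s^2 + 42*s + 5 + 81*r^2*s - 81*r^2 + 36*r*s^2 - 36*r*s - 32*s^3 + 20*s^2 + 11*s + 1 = -32*s^3 + s^2*(36*r - 72) + s*(81*r^2 - 108*r + 20)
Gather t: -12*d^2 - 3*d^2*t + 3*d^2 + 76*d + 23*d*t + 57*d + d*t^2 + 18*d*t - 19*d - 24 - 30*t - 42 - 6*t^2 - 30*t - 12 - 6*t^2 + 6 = -9*d^2 + 114*d + t^2*(d - 12) + t*(-3*d^2 + 41*d - 60) - 72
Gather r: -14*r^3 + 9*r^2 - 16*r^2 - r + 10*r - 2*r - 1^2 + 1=-14*r^3 - 7*r^2 + 7*r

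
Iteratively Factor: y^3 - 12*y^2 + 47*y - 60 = (y - 5)*(y^2 - 7*y + 12) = (y - 5)*(y - 3)*(y - 4)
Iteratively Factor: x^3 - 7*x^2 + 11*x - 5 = (x - 5)*(x^2 - 2*x + 1) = (x - 5)*(x - 1)*(x - 1)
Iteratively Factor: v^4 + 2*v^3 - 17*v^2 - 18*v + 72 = (v - 3)*(v^3 + 5*v^2 - 2*v - 24) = (v - 3)*(v + 4)*(v^2 + v - 6) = (v - 3)*(v - 2)*(v + 4)*(v + 3)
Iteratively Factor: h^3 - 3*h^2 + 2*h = (h - 1)*(h^2 - 2*h) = h*(h - 1)*(h - 2)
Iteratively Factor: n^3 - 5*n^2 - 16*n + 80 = (n - 5)*(n^2 - 16) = (n - 5)*(n + 4)*(n - 4)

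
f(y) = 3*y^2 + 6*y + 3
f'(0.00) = 6.00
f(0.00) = 3.00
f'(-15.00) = -84.00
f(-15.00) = 588.00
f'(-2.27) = -7.62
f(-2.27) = 4.84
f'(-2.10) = -6.60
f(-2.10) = 3.63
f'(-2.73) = -10.38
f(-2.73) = 8.98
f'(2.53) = 21.18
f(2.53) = 37.38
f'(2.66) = 21.96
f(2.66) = 40.19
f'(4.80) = 34.80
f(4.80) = 100.92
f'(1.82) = 16.92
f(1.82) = 23.86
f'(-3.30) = -13.80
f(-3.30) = 15.87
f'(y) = 6*y + 6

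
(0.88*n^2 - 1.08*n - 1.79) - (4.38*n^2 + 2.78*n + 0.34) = -3.5*n^2 - 3.86*n - 2.13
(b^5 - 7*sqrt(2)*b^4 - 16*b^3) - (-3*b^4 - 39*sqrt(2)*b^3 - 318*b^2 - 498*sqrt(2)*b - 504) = b^5 - 7*sqrt(2)*b^4 + 3*b^4 - 16*b^3 + 39*sqrt(2)*b^3 + 318*b^2 + 498*sqrt(2)*b + 504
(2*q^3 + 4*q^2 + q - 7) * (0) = 0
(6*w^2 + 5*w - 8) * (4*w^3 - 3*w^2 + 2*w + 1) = 24*w^5 + 2*w^4 - 35*w^3 + 40*w^2 - 11*w - 8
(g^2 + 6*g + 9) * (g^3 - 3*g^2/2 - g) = g^5 + 9*g^4/2 - g^3 - 39*g^2/2 - 9*g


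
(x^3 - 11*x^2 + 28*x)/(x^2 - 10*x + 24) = x*(x - 7)/(x - 6)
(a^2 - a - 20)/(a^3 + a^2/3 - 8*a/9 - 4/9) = 9*(a^2 - a - 20)/(9*a^3 + 3*a^2 - 8*a - 4)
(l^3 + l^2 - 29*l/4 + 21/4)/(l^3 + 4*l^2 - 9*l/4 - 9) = (2*l^2 + 5*l - 7)/(2*l^2 + 11*l + 12)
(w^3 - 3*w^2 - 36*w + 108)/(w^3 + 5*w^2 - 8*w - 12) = (w^2 - 9*w + 18)/(w^2 - w - 2)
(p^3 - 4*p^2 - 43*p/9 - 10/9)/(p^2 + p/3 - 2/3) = (9*p^3 - 36*p^2 - 43*p - 10)/(3*(3*p^2 + p - 2))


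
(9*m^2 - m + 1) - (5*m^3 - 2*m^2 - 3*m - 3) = -5*m^3 + 11*m^2 + 2*m + 4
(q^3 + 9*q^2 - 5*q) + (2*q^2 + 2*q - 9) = q^3 + 11*q^2 - 3*q - 9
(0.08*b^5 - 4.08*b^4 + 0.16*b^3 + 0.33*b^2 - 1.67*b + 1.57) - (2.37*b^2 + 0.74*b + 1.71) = 0.08*b^5 - 4.08*b^4 + 0.16*b^3 - 2.04*b^2 - 2.41*b - 0.14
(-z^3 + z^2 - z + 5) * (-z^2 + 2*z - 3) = z^5 - 3*z^4 + 6*z^3 - 10*z^2 + 13*z - 15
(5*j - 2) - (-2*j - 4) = 7*j + 2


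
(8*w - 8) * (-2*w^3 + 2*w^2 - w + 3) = -16*w^4 + 32*w^3 - 24*w^2 + 32*w - 24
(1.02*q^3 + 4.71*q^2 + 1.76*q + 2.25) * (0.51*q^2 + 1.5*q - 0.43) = 0.5202*q^5 + 3.9321*q^4 + 7.524*q^3 + 1.7622*q^2 + 2.6182*q - 0.9675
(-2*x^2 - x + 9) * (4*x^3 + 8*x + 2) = -8*x^5 - 4*x^4 + 20*x^3 - 12*x^2 + 70*x + 18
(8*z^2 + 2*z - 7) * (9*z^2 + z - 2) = 72*z^4 + 26*z^3 - 77*z^2 - 11*z + 14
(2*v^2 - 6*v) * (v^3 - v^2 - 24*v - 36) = 2*v^5 - 8*v^4 - 42*v^3 + 72*v^2 + 216*v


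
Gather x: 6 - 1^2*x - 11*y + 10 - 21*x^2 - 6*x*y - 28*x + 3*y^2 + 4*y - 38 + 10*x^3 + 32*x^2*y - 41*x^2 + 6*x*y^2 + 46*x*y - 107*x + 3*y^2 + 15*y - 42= 10*x^3 + x^2*(32*y - 62) + x*(6*y^2 + 40*y - 136) + 6*y^2 + 8*y - 64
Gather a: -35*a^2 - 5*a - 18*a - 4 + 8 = -35*a^2 - 23*a + 4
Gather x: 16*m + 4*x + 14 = 16*m + 4*x + 14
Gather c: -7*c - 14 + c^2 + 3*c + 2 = c^2 - 4*c - 12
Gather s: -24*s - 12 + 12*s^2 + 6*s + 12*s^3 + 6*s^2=12*s^3 + 18*s^2 - 18*s - 12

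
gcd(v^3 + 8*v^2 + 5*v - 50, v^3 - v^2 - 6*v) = 1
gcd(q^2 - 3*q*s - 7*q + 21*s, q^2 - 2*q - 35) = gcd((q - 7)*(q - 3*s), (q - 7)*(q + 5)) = q - 7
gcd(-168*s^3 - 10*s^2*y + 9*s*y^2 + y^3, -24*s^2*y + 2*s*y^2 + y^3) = -24*s^2 + 2*s*y + y^2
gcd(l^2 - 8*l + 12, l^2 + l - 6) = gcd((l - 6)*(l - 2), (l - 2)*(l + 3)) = l - 2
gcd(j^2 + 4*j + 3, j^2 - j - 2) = j + 1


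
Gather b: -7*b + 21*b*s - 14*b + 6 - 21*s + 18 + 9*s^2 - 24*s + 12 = b*(21*s - 21) + 9*s^2 - 45*s + 36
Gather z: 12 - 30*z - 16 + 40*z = 10*z - 4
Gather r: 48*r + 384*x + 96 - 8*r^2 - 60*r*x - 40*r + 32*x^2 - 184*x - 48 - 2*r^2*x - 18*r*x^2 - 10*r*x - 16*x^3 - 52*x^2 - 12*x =r^2*(-2*x - 8) + r*(-18*x^2 - 70*x + 8) - 16*x^3 - 20*x^2 + 188*x + 48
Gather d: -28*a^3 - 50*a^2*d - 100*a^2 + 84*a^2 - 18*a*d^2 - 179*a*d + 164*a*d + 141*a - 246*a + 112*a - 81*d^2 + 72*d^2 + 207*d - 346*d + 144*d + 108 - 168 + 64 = -28*a^3 - 16*a^2 + 7*a + d^2*(-18*a - 9) + d*(-50*a^2 - 15*a + 5) + 4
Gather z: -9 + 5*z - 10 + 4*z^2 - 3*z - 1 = 4*z^2 + 2*z - 20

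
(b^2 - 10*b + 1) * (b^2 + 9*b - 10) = b^4 - b^3 - 99*b^2 + 109*b - 10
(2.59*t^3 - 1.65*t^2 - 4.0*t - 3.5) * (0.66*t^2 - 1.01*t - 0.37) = 1.7094*t^5 - 3.7049*t^4 - 1.9318*t^3 + 2.3405*t^2 + 5.015*t + 1.295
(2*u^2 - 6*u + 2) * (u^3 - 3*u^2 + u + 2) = 2*u^5 - 12*u^4 + 22*u^3 - 8*u^2 - 10*u + 4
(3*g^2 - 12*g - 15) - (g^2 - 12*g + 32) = 2*g^2 - 47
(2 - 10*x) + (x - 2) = -9*x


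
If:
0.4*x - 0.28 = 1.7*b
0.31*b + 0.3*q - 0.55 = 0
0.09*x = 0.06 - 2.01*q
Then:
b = 2.18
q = -0.42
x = 9.95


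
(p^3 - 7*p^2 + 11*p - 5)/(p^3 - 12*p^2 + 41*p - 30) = (p - 1)/(p - 6)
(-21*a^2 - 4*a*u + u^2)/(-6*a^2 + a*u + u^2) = (-7*a + u)/(-2*a + u)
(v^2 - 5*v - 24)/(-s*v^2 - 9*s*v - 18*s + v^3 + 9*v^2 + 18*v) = (8 - v)/(s*v + 6*s - v^2 - 6*v)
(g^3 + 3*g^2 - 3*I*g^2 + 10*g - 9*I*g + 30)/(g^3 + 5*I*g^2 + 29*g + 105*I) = (g^2 + g*(3 + 2*I) + 6*I)/(g^2 + 10*I*g - 21)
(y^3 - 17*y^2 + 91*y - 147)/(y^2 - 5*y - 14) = (y^2 - 10*y + 21)/(y + 2)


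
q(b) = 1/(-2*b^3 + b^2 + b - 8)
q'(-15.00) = 0.00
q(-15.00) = 0.00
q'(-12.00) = 0.00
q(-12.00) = 0.00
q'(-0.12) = -0.01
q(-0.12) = -0.12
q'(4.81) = 0.00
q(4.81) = -0.00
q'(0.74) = 0.01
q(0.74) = -0.13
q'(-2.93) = 0.02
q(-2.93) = 0.02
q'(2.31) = 0.04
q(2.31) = -0.04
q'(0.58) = -0.00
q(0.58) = -0.13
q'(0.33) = -0.02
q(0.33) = -0.13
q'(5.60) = 0.00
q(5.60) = -0.00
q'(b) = (6*b^2 - 2*b - 1)/(-2*b^3 + b^2 + b - 8)^2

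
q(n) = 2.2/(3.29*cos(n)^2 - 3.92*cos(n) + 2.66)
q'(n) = 2.2*(6.58*sin(n)*cos(n) - 3.92*sin(n))/(3.29*cos(n)^2 - 3.92*cos(n) + 2.66)^2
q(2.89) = 0.23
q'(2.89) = -0.06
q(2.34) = 0.32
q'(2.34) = -0.28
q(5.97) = 1.15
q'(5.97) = -0.44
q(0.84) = 1.46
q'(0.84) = 0.34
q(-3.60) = 0.25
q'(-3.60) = -0.12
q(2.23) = 0.35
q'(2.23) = -0.35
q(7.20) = 1.47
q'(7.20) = 0.06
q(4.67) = 0.78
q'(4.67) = 1.15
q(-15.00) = 0.29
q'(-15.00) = 0.22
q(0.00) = 1.08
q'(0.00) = 0.00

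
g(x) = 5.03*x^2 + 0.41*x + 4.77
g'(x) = 10.06*x + 0.41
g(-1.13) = 10.73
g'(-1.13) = -10.96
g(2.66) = 41.45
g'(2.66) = 27.17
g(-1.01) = 9.49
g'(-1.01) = -9.75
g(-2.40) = 32.76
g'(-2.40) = -23.73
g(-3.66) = 70.65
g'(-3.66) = -36.41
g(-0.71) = 7.01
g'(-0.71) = -6.73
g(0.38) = 5.65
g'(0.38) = 4.23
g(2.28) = 31.85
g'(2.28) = 23.35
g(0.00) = 4.77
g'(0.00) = 0.41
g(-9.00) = 408.51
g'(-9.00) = -90.13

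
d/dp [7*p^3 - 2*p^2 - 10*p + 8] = 21*p^2 - 4*p - 10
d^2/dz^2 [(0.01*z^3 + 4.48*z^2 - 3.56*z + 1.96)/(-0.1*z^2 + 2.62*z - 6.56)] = (1.0842021724855e-19*z^5 - 2.400488*z^3 + 18.546912*z^2 - 13.513056*z - 287.54512)/(0.001*z^6 - 0.0786*z^5 + 2.25612*z^4 - 28.297048*z^3 + 148.001472*z^2 - 338.244096*z + 282.300416)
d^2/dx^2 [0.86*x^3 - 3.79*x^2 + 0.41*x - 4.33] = 5.16*x - 7.58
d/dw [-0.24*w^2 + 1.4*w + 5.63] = 1.4 - 0.48*w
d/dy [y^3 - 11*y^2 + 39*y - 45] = 3*y^2 - 22*y + 39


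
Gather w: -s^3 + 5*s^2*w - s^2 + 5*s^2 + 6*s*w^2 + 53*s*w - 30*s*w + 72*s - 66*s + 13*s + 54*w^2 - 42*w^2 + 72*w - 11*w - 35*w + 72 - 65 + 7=-s^3 + 4*s^2 + 19*s + w^2*(6*s + 12) + w*(5*s^2 + 23*s + 26) + 14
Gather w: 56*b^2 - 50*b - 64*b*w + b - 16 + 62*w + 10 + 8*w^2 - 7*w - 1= 56*b^2 - 49*b + 8*w^2 + w*(55 - 64*b) - 7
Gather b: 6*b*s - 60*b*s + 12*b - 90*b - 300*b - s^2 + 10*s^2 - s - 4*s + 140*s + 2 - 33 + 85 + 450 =b*(-54*s - 378) + 9*s^2 + 135*s + 504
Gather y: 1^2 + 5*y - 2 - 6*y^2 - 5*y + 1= -6*y^2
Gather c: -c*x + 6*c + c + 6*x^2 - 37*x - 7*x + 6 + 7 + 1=c*(7 - x) + 6*x^2 - 44*x + 14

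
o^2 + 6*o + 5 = (o + 1)*(o + 5)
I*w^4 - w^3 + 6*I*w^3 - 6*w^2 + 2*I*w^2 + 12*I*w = w*(w + 6)*(w + 2*I)*(I*w + 1)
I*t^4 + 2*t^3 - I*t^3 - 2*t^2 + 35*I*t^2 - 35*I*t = t*(t - 7*I)*(t + 5*I)*(I*t - I)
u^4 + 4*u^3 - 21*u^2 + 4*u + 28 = (u - 2)^2*(u + 1)*(u + 7)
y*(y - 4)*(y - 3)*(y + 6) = y^4 - y^3 - 30*y^2 + 72*y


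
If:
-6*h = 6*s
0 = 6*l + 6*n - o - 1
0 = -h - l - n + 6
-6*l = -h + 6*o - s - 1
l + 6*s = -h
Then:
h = 209/6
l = 1045/6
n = -203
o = -174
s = -209/6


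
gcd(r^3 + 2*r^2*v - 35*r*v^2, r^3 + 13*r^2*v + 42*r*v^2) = r^2 + 7*r*v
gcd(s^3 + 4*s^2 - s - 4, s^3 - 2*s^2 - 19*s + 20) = s^2 + 3*s - 4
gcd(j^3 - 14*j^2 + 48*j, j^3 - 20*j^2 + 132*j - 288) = j^2 - 14*j + 48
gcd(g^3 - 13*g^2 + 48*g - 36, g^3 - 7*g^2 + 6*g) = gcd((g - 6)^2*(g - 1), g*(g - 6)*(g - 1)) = g^2 - 7*g + 6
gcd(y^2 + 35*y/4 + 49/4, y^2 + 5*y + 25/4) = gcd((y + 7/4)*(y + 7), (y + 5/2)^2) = 1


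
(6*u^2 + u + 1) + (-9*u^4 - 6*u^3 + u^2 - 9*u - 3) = -9*u^4 - 6*u^3 + 7*u^2 - 8*u - 2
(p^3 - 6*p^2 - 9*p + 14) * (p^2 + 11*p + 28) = p^5 + 5*p^4 - 47*p^3 - 253*p^2 - 98*p + 392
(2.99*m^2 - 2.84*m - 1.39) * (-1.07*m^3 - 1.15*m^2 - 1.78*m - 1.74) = -3.1993*m^5 - 0.3997*m^4 - 0.568900000000001*m^3 + 1.4511*m^2 + 7.4158*m + 2.4186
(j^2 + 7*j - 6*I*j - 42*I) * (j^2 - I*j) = j^4 + 7*j^3 - 7*I*j^3 - 6*j^2 - 49*I*j^2 - 42*j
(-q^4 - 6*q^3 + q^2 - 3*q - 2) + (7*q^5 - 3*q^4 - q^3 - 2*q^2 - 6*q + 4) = 7*q^5 - 4*q^4 - 7*q^3 - q^2 - 9*q + 2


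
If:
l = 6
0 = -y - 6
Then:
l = 6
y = -6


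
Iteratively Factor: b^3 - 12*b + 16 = (b + 4)*(b^2 - 4*b + 4) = (b - 2)*(b + 4)*(b - 2)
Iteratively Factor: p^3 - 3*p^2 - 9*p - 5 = (p + 1)*(p^2 - 4*p - 5) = (p - 5)*(p + 1)*(p + 1)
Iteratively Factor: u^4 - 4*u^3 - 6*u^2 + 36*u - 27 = (u - 3)*(u^3 - u^2 - 9*u + 9) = (u - 3)^2*(u^2 + 2*u - 3) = (u - 3)^2*(u - 1)*(u + 3)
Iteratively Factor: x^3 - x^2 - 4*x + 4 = (x + 2)*(x^2 - 3*x + 2) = (x - 2)*(x + 2)*(x - 1)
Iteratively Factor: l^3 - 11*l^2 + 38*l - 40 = (l - 2)*(l^2 - 9*l + 20) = (l - 5)*(l - 2)*(l - 4)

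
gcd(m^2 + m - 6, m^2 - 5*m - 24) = m + 3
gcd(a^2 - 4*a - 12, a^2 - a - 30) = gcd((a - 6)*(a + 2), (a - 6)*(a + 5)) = a - 6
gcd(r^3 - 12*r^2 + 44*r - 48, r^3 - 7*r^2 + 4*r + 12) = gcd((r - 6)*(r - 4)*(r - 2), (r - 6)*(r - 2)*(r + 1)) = r^2 - 8*r + 12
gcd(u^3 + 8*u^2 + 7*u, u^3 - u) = u^2 + u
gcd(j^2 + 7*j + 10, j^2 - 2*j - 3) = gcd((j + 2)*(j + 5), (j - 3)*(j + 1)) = 1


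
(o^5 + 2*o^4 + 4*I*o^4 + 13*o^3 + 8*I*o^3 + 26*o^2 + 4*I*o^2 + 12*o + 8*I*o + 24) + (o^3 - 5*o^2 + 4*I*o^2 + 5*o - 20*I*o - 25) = o^5 + 2*o^4 + 4*I*o^4 + 14*o^3 + 8*I*o^3 + 21*o^2 + 8*I*o^2 + 17*o - 12*I*o - 1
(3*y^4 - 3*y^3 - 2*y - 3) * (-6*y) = -18*y^5 + 18*y^4 + 12*y^2 + 18*y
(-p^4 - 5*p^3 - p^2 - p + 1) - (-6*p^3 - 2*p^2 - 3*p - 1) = -p^4 + p^3 + p^2 + 2*p + 2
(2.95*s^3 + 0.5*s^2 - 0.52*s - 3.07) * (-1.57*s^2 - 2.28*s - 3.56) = -4.6315*s^5 - 7.511*s^4 - 10.8256*s^3 + 4.2255*s^2 + 8.8508*s + 10.9292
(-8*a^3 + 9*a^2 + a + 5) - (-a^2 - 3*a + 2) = -8*a^3 + 10*a^2 + 4*a + 3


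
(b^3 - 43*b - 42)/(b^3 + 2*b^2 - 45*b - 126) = (b + 1)/(b + 3)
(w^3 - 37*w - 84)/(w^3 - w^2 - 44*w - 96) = (w - 7)/(w - 8)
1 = 1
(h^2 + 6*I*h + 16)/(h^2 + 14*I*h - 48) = (h - 2*I)/(h + 6*I)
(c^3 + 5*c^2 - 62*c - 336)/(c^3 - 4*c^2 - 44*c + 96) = (c + 7)/(c - 2)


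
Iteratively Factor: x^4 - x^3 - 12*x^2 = (x)*(x^3 - x^2 - 12*x) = x*(x - 4)*(x^2 + 3*x) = x*(x - 4)*(x + 3)*(x)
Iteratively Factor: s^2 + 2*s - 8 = (s + 4)*(s - 2)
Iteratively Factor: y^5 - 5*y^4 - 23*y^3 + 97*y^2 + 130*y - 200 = (y - 5)*(y^4 - 23*y^2 - 18*y + 40) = (y - 5)*(y - 1)*(y^3 + y^2 - 22*y - 40) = (y - 5)*(y - 1)*(y + 4)*(y^2 - 3*y - 10) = (y - 5)*(y - 1)*(y + 2)*(y + 4)*(y - 5)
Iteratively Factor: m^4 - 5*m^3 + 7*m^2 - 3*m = (m)*(m^3 - 5*m^2 + 7*m - 3) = m*(m - 3)*(m^2 - 2*m + 1) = m*(m - 3)*(m - 1)*(m - 1)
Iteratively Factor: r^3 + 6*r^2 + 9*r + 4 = (r + 1)*(r^2 + 5*r + 4) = (r + 1)^2*(r + 4)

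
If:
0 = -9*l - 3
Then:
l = -1/3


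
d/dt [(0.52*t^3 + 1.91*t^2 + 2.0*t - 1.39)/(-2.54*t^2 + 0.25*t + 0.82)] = (-1.3208*t^4 + 0.26*t^3 + 6.8367*t^2 - 3.9288*t + 1.9875)/(6.4516*t^4 - 1.27*t^3 - 4.1031*t^2 + 0.41*t + 0.6724)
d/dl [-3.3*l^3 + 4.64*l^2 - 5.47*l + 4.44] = -9.9*l^2 + 9.28*l - 5.47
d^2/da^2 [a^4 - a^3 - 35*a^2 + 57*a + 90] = 12*a^2 - 6*a - 70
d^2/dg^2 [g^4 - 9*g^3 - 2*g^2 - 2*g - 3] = 12*g^2 - 54*g - 4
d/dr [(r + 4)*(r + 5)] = 2*r + 9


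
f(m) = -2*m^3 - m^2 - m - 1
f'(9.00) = -505.00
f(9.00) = -1549.00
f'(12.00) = -889.00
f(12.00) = -3613.00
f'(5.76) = -211.59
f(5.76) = -422.14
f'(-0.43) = -1.25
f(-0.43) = -0.60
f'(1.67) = -21.07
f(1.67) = -14.77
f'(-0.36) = -1.06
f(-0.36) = -0.68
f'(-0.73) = -2.74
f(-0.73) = -0.02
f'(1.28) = -13.39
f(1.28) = -8.11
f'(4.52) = -132.62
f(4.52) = -210.64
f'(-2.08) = -22.80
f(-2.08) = 14.75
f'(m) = -6*m^2 - 2*m - 1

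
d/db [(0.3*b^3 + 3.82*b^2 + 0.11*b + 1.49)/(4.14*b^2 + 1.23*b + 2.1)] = (1.242*b^4 + 0.738*b^3 + 6.1332*b^2 + 3.7068*b - 1.6017)/(17.1396*b^4 + 10.1844*b^3 + 18.9009*b^2 + 5.166*b + 4.41)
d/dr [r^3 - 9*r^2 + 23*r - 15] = 3*r^2 - 18*r + 23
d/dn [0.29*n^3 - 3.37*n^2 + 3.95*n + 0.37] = 0.87*n^2 - 6.74*n + 3.95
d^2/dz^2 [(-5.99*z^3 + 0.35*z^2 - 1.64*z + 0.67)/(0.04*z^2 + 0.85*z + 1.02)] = (1.38777878078145e-17*z^5 - 4.44089209850063e-16*z^4 - 8.195814*z^3 - 31.239228*z^2 - 36.853824*z + 4.485518)/(6.4e-5*z^6 + 0.00408*z^5 + 0.091596*z^4 + 0.822205*z^3 + 2.335698*z^2 + 2.65302*z + 1.061208)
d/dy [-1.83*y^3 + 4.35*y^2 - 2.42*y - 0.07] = -5.49*y^2 + 8.7*y - 2.42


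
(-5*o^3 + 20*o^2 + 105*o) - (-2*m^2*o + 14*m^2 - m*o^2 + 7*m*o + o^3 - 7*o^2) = 2*m^2*o - 14*m^2 + m*o^2 - 7*m*o - 6*o^3 + 27*o^2 + 105*o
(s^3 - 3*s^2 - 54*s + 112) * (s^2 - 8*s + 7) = s^5 - 11*s^4 - 23*s^3 + 523*s^2 - 1274*s + 784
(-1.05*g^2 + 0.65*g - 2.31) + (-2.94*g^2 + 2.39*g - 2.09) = -3.99*g^2 + 3.04*g - 4.4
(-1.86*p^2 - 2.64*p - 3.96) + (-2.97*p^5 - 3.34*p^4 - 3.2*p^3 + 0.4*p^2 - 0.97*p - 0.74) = -2.97*p^5 - 3.34*p^4 - 3.2*p^3 - 1.46*p^2 - 3.61*p - 4.7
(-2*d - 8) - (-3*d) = d - 8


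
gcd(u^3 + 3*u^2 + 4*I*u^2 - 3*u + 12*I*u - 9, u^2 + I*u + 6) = u + 3*I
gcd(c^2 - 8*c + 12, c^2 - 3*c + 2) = c - 2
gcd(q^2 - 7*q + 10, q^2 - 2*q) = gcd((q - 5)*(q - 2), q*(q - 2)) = q - 2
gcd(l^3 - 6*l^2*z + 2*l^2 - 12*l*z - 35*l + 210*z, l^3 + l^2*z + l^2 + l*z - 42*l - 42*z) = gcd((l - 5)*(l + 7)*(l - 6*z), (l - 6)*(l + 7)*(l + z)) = l + 7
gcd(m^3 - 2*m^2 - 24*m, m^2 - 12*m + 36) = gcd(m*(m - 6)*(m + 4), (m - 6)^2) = m - 6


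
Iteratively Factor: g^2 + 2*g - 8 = (g - 2)*(g + 4)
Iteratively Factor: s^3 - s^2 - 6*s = (s - 3)*(s^2 + 2*s) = (s - 3)*(s + 2)*(s)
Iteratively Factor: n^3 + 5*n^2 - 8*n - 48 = (n + 4)*(n^2 + n - 12) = (n + 4)^2*(n - 3)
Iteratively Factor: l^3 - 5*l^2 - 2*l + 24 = (l - 3)*(l^2 - 2*l - 8) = (l - 3)*(l + 2)*(l - 4)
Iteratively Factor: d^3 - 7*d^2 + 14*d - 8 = (d - 4)*(d^2 - 3*d + 2) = (d - 4)*(d - 1)*(d - 2)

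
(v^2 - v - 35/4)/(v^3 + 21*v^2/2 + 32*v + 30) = (v - 7/2)/(v^2 + 8*v + 12)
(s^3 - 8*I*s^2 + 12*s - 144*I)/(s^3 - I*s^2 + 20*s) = (s^2 - 12*I*s - 36)/(s*(s - 5*I))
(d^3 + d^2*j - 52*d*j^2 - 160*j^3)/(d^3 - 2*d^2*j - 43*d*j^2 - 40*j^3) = (d + 4*j)/(d + j)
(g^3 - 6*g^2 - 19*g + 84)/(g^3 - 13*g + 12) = (g - 7)/(g - 1)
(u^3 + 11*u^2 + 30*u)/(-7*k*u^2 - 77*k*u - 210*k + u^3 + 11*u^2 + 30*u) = u/(-7*k + u)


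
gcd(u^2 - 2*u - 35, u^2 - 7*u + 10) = 1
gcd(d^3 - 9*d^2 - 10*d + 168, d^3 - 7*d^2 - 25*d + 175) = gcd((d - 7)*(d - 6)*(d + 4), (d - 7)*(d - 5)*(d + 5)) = d - 7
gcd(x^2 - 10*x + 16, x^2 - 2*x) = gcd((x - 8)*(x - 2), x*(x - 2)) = x - 2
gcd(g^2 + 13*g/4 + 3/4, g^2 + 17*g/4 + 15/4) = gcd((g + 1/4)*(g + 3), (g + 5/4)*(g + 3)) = g + 3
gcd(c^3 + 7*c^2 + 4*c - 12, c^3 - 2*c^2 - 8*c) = c + 2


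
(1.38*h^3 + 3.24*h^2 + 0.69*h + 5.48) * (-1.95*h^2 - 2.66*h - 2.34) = -2.691*h^5 - 9.9888*h^4 - 13.1931*h^3 - 20.103*h^2 - 16.1914*h - 12.8232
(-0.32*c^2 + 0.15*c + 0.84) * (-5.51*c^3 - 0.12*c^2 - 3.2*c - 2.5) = 1.7632*c^5 - 0.7881*c^4 - 3.6224*c^3 + 0.2192*c^2 - 3.063*c - 2.1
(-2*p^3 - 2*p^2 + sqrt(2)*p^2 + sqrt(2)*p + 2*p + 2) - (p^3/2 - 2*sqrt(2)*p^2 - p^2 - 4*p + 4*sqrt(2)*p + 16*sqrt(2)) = -5*p^3/2 - p^2 + 3*sqrt(2)*p^2 - 3*sqrt(2)*p + 6*p - 16*sqrt(2) + 2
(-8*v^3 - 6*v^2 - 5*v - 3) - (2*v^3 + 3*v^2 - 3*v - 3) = -10*v^3 - 9*v^2 - 2*v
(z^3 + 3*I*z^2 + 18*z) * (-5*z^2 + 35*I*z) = -5*z^5 + 20*I*z^4 - 195*z^3 + 630*I*z^2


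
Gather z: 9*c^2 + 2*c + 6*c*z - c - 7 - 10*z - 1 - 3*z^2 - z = 9*c^2 + c - 3*z^2 + z*(6*c - 11) - 8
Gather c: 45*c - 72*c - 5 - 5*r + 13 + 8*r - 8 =-27*c + 3*r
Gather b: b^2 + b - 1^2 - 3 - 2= b^2 + b - 6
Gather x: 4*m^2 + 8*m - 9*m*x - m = 4*m^2 - 9*m*x + 7*m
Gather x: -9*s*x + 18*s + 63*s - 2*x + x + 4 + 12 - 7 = 81*s + x*(-9*s - 1) + 9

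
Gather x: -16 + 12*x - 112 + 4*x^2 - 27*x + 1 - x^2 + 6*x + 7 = 3*x^2 - 9*x - 120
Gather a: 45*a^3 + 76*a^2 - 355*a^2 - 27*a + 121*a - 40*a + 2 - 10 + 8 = 45*a^3 - 279*a^2 + 54*a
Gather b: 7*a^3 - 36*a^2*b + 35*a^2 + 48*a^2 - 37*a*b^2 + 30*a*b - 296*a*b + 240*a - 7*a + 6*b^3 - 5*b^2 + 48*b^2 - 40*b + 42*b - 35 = 7*a^3 + 83*a^2 + 233*a + 6*b^3 + b^2*(43 - 37*a) + b*(-36*a^2 - 266*a + 2) - 35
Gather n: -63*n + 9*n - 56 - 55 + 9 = -54*n - 102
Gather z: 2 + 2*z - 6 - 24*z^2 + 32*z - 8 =-24*z^2 + 34*z - 12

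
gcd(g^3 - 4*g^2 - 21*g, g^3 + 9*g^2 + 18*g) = g^2 + 3*g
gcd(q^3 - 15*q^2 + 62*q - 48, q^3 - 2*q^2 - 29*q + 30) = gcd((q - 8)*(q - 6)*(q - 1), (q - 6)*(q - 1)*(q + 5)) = q^2 - 7*q + 6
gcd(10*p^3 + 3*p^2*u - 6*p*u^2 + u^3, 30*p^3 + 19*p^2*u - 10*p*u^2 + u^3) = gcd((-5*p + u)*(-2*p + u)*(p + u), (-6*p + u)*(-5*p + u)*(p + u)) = 5*p^2 + 4*p*u - u^2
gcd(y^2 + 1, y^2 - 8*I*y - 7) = y - I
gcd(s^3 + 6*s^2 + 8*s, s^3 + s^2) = s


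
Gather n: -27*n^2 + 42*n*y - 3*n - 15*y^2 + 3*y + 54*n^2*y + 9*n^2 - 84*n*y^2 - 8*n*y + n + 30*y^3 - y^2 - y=n^2*(54*y - 18) + n*(-84*y^2 + 34*y - 2) + 30*y^3 - 16*y^2 + 2*y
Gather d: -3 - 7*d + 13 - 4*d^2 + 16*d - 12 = -4*d^2 + 9*d - 2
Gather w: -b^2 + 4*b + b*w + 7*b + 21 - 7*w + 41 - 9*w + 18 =-b^2 + 11*b + w*(b - 16) + 80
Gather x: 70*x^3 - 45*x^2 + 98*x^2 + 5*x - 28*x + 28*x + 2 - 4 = 70*x^3 + 53*x^2 + 5*x - 2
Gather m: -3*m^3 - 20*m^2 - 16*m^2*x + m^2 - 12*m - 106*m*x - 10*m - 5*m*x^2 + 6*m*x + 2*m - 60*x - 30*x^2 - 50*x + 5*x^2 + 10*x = -3*m^3 + m^2*(-16*x - 19) + m*(-5*x^2 - 100*x - 20) - 25*x^2 - 100*x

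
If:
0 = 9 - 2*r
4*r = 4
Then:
No Solution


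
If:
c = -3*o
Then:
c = -3*o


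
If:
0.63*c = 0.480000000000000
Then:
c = 0.76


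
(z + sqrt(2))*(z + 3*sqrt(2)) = z^2 + 4*sqrt(2)*z + 6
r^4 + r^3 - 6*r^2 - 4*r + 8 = (r - 2)*(r - 1)*(r + 2)^2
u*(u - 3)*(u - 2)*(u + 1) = u^4 - 4*u^3 + u^2 + 6*u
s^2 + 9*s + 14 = (s + 2)*(s + 7)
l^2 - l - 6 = (l - 3)*(l + 2)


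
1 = 1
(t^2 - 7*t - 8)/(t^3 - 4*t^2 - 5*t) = (t - 8)/(t*(t - 5))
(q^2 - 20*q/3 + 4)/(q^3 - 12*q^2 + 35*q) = (q^2 - 20*q/3 + 4)/(q*(q^2 - 12*q + 35))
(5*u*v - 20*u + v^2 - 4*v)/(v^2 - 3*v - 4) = (5*u + v)/(v + 1)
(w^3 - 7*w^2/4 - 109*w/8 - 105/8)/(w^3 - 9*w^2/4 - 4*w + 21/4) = (2*w^2 - 7*w - 15)/(2*(w^2 - 4*w + 3))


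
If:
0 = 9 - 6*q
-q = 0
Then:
No Solution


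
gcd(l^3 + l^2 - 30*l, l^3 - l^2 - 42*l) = l^2 + 6*l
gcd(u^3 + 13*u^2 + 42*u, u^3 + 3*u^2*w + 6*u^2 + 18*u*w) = u^2 + 6*u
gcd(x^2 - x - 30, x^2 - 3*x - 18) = x - 6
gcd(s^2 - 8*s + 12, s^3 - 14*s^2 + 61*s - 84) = 1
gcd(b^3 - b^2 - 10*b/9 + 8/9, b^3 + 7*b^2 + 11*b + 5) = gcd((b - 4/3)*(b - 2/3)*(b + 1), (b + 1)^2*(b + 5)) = b + 1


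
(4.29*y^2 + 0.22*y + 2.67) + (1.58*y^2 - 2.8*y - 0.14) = 5.87*y^2 - 2.58*y + 2.53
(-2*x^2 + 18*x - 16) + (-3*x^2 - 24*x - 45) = -5*x^2 - 6*x - 61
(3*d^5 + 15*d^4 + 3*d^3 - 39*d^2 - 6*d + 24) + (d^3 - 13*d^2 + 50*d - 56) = 3*d^5 + 15*d^4 + 4*d^3 - 52*d^2 + 44*d - 32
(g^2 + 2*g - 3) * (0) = 0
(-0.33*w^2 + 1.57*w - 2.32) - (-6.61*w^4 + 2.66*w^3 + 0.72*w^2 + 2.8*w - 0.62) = 6.61*w^4 - 2.66*w^3 - 1.05*w^2 - 1.23*w - 1.7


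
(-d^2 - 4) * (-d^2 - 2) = d^4 + 6*d^2 + 8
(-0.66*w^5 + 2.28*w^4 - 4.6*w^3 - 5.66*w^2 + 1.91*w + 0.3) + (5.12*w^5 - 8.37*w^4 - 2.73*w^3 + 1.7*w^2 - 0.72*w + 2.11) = 4.46*w^5 - 6.09*w^4 - 7.33*w^3 - 3.96*w^2 + 1.19*w + 2.41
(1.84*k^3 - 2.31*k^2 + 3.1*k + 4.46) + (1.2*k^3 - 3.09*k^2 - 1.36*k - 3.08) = 3.04*k^3 - 5.4*k^2 + 1.74*k + 1.38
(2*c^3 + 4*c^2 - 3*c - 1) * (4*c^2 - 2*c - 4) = 8*c^5 + 12*c^4 - 28*c^3 - 14*c^2 + 14*c + 4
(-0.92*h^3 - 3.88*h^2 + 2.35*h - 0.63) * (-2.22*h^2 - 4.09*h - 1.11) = 2.0424*h^5 + 12.3764*h^4 + 11.6734*h^3 - 3.9061*h^2 - 0.0318000000000005*h + 0.6993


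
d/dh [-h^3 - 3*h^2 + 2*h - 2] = -3*h^2 - 6*h + 2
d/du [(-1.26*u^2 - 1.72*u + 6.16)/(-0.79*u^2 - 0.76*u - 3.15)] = (-0.4012*u^2 + 17.6708*u + 10.0996)/(0.6241*u^4 + 1.2008*u^3 + 5.5546*u^2 + 4.788*u + 9.9225)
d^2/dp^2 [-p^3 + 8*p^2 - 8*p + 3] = 16 - 6*p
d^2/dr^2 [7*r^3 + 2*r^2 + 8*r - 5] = 42*r + 4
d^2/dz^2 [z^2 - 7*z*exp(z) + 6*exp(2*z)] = -7*z*exp(z) + 24*exp(2*z) - 14*exp(z) + 2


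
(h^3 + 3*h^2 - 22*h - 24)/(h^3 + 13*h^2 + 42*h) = (h^2 - 3*h - 4)/(h*(h + 7))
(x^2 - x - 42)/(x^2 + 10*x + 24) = (x - 7)/(x + 4)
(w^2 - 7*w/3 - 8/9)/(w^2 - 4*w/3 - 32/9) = (3*w + 1)/(3*w + 4)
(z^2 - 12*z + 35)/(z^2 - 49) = (z - 5)/(z + 7)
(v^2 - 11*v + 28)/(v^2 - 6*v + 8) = (v - 7)/(v - 2)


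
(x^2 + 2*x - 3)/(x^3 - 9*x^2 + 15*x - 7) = (x + 3)/(x^2 - 8*x + 7)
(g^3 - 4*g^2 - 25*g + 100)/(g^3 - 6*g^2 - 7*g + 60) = (g + 5)/(g + 3)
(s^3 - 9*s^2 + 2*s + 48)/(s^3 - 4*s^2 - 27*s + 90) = (s^2 - 6*s - 16)/(s^2 - s - 30)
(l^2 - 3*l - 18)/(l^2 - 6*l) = (l + 3)/l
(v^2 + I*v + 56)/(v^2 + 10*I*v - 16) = (v - 7*I)/(v + 2*I)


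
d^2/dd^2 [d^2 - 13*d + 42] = 2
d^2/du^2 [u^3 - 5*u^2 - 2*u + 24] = 6*u - 10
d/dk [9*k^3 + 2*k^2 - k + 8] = 27*k^2 + 4*k - 1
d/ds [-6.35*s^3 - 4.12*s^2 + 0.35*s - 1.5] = -19.05*s^2 - 8.24*s + 0.35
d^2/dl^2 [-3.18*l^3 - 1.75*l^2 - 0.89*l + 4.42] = -19.08*l - 3.5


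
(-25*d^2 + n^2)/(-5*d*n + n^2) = (5*d + n)/n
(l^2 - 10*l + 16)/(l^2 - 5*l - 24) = (l - 2)/(l + 3)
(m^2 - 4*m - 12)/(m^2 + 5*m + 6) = (m - 6)/(m + 3)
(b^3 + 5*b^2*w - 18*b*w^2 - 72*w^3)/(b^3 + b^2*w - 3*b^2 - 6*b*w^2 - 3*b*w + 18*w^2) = (-b^2 - 2*b*w + 24*w^2)/(-b^2 + 2*b*w + 3*b - 6*w)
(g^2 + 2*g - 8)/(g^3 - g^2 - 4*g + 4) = (g + 4)/(g^2 + g - 2)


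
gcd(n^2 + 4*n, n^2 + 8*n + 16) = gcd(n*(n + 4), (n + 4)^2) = n + 4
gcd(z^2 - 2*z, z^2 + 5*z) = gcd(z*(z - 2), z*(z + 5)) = z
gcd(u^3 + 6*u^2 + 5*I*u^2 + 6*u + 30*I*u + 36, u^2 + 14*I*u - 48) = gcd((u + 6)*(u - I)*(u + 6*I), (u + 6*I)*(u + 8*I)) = u + 6*I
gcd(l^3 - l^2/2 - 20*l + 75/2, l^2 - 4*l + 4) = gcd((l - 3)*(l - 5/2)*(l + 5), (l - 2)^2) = 1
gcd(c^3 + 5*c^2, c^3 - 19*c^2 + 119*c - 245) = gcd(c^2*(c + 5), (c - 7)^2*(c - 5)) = 1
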